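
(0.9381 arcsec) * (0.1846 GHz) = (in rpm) 1 arcsec = 4.8481368e-06 rad, so 0.9381 arcsec = 0.9381 * 4.8481368e-06 = 4.5480371e-06 rad. 1 GHz = 1e+09 Hz, so 0.1846 GHz = 0.1846 * 1e+09 = 1.846e+08 Hz. Combine: 4.5480371e-06 rad * 1.846e+08 Hz = 839.56766 rad/s. 1 rpm = 0.10471976 rad/s, so 839.56766 rad/s = 839.56766 / 0.10471976 = 8017.2806 rpm ≈ 8017 rpm (4 s.f.). Final answer: 8017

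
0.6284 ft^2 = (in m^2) 0.05838. Check: 1 ft^2 = 0.09290304 m^2, so 0.6284 ft^2 = 0.6284 * 0.09290304 = 0.05838027 m^2. Result: 0.05838027 m^2 ≈ 0.05838 m^2 (4 s.f.).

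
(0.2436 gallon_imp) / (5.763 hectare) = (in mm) 1.922e-05. Check: 1 gallon_imp = 0.00454609 m^3, so 0.2436 gallon_imp = 0.2436 * 0.00454609 = 0.0011074275 m^3. 1 hectare = 10000 m^2, so 5.763 hectare = 5.763 * 10000 = 57630 m^2. Combine: 0.0011074275 m^3 / 57630 m^2 = 1.9216164e-08 m. 1 mm = 0.001 m, so 1.9216164e-08 m = 1.9216164e-08 / 0.001 = 1.9216164e-05 mm ≈ 1.922e-05 mm (4 s.f.).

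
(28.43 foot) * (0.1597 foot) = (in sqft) 1 foot = 0.3048 m, so 28.43 foot = 28.43 * 0.3048 = 8.665464 m. 1 foot = 0.3048 m, so 0.1597 foot = 0.1597 * 0.3048 = 0.04867656 m. Combine: 8.665464 m * 0.04867656 m = 0.42180498 m^2. 1 sqft = 0.09290304 m^2, so 0.42180498 m^2 = 0.42180498 / 0.09290304 = 4.540271 sqft ≈ 4.54 sqft (4 s.f.). Final answer: 4.54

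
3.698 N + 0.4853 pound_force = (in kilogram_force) 0.5972. Check: 3.698 N is already in N. 1 pound_force = 4.4482216 N, so 0.4853 pound_force = 0.4853 * 4.4482216 = 2.1587219 N. Sum: 3.698 + 2.1587219 = 5.8567219 N. 1 kilogram_force = 9.80665 N, so 5.8567219 N = 5.8567219 / 9.80665 = 0.59721943 kilogram_force ≈ 0.5972 kilogram_force (4 s.f.).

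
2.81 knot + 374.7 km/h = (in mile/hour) 1 knot = 0.51444444 m/s, so 2.81 knot = 2.81 * 0.51444444 = 1.4455889 m/s. 1 km/h = 0.27777778 m/s, so 374.7 km/h = 374.7 * 0.27777778 = 104.08333 m/s. Sum: 1.4455889 + 104.08333 = 105.52892 m/s. 1 mile/hour = 0.44704 m/s, so 105.52892 m/s = 105.52892 / 0.44704 = 236.06148 mile/hour ≈ 236.1 mile/hour (4 s.f.). Final answer: 236.1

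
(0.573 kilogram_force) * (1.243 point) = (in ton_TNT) 1 kilogram_force = 9.80665 N, so 0.573 kilogram_force = 0.573 * 9.80665 = 5.6192104 N. 1 point = 0.00035277778 m, so 1.243 point = 1.243 * 0.00035277778 = 0.00043850278 m. Combine: 5.6192104 N * 0.00043850278 m = 0.0024640394 J. 1 ton_TNT = 4.184e+09 J, so 0.0024640394 J = 0.0024640394 / 4.184e+09 = 5.8891955e-13 ton_TNT ≈ 5.889e-13 ton_TNT (4 s.f.). Final answer: 5.889e-13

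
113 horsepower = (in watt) 8.426e+04. Check: 1 horsepower = 745.69987 W, so 113 horsepower = 113 * 745.69987 = 84264.085 W. 84264.085 W = 84264.085 watt ≈ 8.426e+04 watt (4 s.f.).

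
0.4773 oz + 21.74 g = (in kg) 0.03527. Check: 1 oz = 0.028349523 kg, so 0.4773 oz = 0.4773 * 0.028349523 = 0.013531227 kg. 1 g = 0.001 kg, so 21.74 g = 21.74 * 0.001 = 0.02174 kg. Sum: 0.013531227 + 0.02174 = 0.035271227 kg. Result: 0.035271227 kg ≈ 0.03527 kg (4 s.f.).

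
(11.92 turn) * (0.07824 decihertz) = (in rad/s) 1 turn = 6.2831853 rad, so 11.92 turn = 11.92 * 6.2831853 = 74.895569 rad. 1 decihertz = 0.1 Hz, so 0.07824 decihertz = 0.07824 * 0.1 = 0.007824 Hz. Combine: 74.895569 rad * 0.007824 Hz = 0.58598293 rad/s. Result: 0.58598293 rad/s ≈ 0.586 rad/s (4 s.f.). Final answer: 0.586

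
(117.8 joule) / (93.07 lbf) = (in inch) 11.2. Check: 117.8 joule = 117.8 J. 1 lbf = 4.4482216 N, so 93.07 lbf = 93.07 * 4.4482216 = 413.99599 N. Combine: 117.8 J / 413.99599 N = 0.28454382 m. 1 inch = 0.0254 m, so 0.28454382 m = 0.28454382 / 0.0254 = 11.202513 inch ≈ 11.2 inch (4 s.f.).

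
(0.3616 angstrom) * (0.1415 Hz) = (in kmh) 1.842e-11. Check: 1 angstrom = 1e-10 m, so 0.3616 angstrom = 0.3616 * 1e-10 = 3.616e-11 m. 0.1415 Hz is already in Hz. Combine: 3.616e-11 m * 0.1415 Hz = 5.11664e-12 m/s. 1 kmh = 0.27777778 m/s, so 5.11664e-12 m/s = 5.11664e-12 / 0.27777778 = 1.8419904e-11 kmh ≈ 1.842e-11 kmh (4 s.f.).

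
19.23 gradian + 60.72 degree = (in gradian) 1 gradian = 0.015707963 rad, so 19.23 gradian = 19.23 * 0.015707963 = 0.30206413 rad. 1 degree = 0.017453293 rad, so 60.72 degree = 60.72 * 0.017453293 = 1.0597639 rad. Sum: 0.30206413 + 1.0597639 = 1.3618281 rad. 1 gradian = 0.015707963 rad, so 1.3618281 rad = 1.3618281 / 0.015707963 = 86.696667 gradian ≈ 86.7 gradian (4 s.f.). Final answer: 86.7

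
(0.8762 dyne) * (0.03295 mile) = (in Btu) 4.404e-07. Check: 1 dyne = 1e-05 N, so 0.8762 dyne = 0.8762 * 1e-05 = 8.762e-06 N. 1 mile = 1609.344 m, so 0.03295 mile = 0.03295 * 1609.344 = 53.027885 m. Combine: 8.762e-06 N * 53.027885 m = 0.00046463033 J. 1 Btu = 1055.0559 J, so 0.00046463033 J = 0.00046463033 / 1055.0559 = 4.4038458e-07 Btu ≈ 4.404e-07 Btu (4 s.f.).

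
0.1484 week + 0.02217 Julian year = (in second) 1 week = 604800 s, so 0.1484 week = 0.1484 * 604800 = 89752.32 s. 1 Julian year = 31557600 s, so 0.02217 Julian year = 0.02217 * 31557600 = 699631.99 s. Sum: 89752.32 + 699631.99 = 789384.31 s. 789384.31 s = 789384.31 second ≈ 7.894e+05 second (4 s.f.). Final answer: 7.894e+05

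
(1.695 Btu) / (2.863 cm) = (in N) 1 Btu = 1055.0559 J, so 1.695 Btu = 1.695 * 1055.0559 = 1788.3197 J. 1 cm = 0.01 m, so 2.863 cm = 2.863 * 0.01 = 0.02863 m. Combine: 1788.3197 J / 0.02863 m = 62463.139 N. Result: 62463.139 N ≈ 6.246e+04 N (4 s.f.). Final answer: 6.246e+04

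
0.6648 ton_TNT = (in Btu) 2.636e+06. Check: 1 ton_TNT = 4.184e+09 J, so 0.6648 ton_TNT = 0.6648 * 4.184e+09 = 2.7815232e+09 J. 1 Btu = 1055.0559 J, so 2.7815232e+09 J = 2.7815232e+09 / 1055.0559 = 2636375.3 Btu ≈ 2.636e+06 Btu (4 s.f.).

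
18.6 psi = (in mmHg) 961.9. Check: 1 psi = 6894.7573 Pa, so 18.6 psi = 18.6 * 6894.7573 = 128242.49 Pa. 1 mmHg = 133.32237 Pa, so 128242.49 Pa = 128242.49 / 133.32237 = 961.89775 mmHg ≈ 961.9 mmHg (4 s.f.).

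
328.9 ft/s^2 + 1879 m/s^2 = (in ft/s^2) 6494. Check: 1 ft/s^2 = 0.3048 m/s^2, so 328.9 ft/s^2 = 328.9 * 0.3048 = 100.24872 m/s^2. 1879 m/s^2 is already in m/s^2. Sum: 100.24872 + 1879 = 1979.2487 m/s^2. 1 ft/s^2 = 0.3048 m/s^2, so 1979.2487 m/s^2 = 1979.2487 / 0.3048 = 6493.5982 ft/s^2 ≈ 6494 ft/s^2 (4 s.f.).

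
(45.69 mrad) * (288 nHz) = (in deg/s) 1 mrad = 0.001 rad, so 45.69 mrad = 45.69 * 0.001 = 0.04569 rad. 1 nHz = 1e-09 Hz, so 288 nHz = 288 * 1e-09 = 2.88e-07 Hz. Combine: 0.04569 rad * 2.88e-07 Hz = 1.315872e-08 rad/s. 1 deg/s = 0.017453293 rad/s, so 1.315872e-08 rad/s = 1.315872e-08 / 0.017453293 = 7.5393912e-07 deg/s ≈ 7.539e-07 deg/s (4 s.f.). Final answer: 7.539e-07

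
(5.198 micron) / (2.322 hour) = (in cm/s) 1 micron = 1e-06 m, so 5.198 micron = 5.198 * 1e-06 = 5.198e-06 m. 1 hour = 3600 s, so 2.322 hour = 2.322 * 3600 = 8359.2 s. Combine: 5.198e-06 m / 8359.2 s = 6.2182984e-10 m/s. 1 cm/s = 0.01 m/s, so 6.2182984e-10 m/s = 6.2182984e-10 / 0.01 = 6.2182984e-08 cm/s ≈ 6.218e-08 cm/s (4 s.f.). Final answer: 6.218e-08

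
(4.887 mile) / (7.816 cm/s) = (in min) 1677. Check: 1 mile = 1609.344 m, so 4.887 mile = 4.887 * 1609.344 = 7864.8641 m. 1 cm/s = 0.01 m/s, so 7.816 cm/s = 7.816 * 0.01 = 0.07816 m/s. Combine: 7864.8641 m / 0.07816 m/s = 100625.18 s. 1 min = 60 s, so 100625.18 s = 100625.18 / 60 = 1677.0863 min ≈ 1677 min (4 s.f.).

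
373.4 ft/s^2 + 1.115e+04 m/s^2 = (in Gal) 1 ft/s^2 = 0.3048 m/s^2, so 373.4 ft/s^2 = 373.4 * 0.3048 = 113.81232 m/s^2. 1.115e+04 m/s^2 is already in m/s^2. Sum: 113.81232 + 11150 = 11263.812 m/s^2. 1 Gal = 0.01 m/s^2, so 11263.812 m/s^2 = 11263.812 / 0.01 = 1126381.2 Gal ≈ 1.126e+06 Gal (4 s.f.). Final answer: 1.126e+06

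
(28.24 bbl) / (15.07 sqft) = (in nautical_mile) 0.001732. Check: 1 bbl = 0.15898729 m^3, so 28.24 bbl = 28.24 * 0.15898729 = 4.4898012 m^3. 1 sqft = 0.09290304 m^2, so 15.07 sqft = 15.07 * 0.09290304 = 1.4000488 m^2. Combine: 4.4898012 m^3 / 1.4000488 m^2 = 3.2068891 m. 1 nautical_mile = 1852 m, so 3.2068891 m = 3.2068891 / 1852 = 0.0017315816 nautical_mile ≈ 0.001732 nautical_mile (4 s.f.).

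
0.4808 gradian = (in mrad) 7.552. Check: 1 gradian = 0.015707963 rad, so 0.4808 gradian = 0.4808 * 0.015707963 = 0.0075523887 rad. 1 mrad = 0.001 rad, so 0.0075523887 rad = 0.0075523887 / 0.001 = 7.5523887 mrad ≈ 7.552 mrad (4 s.f.).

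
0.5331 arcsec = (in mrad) 1 arcsec = 4.8481368e-06 rad, so 0.5331 arcsec = 0.5331 * 4.8481368e-06 = 2.5845417e-06 rad. 1 mrad = 0.001 rad, so 2.5845417e-06 rad = 2.5845417e-06 / 0.001 = 0.0025845417 mrad ≈ 0.002585 mrad (4 s.f.). Final answer: 0.002585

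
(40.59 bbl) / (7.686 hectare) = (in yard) 9.182e-05. Check: 1 bbl = 0.15898729 m^3, so 40.59 bbl = 40.59 * 0.15898729 = 6.4532943 m^3. 1 hectare = 10000 m^2, so 7.686 hectare = 7.686 * 10000 = 76860 m^2. Combine: 6.4532943 m^3 / 76860 m^2 = 8.3961674e-05 m. 1 yard = 0.9144 m, so 8.3961674e-05 m = 8.3961674e-05 / 0.9144 = 9.1821604e-05 yard ≈ 9.182e-05 yard (4 s.f.).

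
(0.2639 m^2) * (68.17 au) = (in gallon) 0.2639 m^2 is already in m^2. 1 au = 1.4959787e+11 m, so 68.17 au = 68.17 * 1.4959787e+11 = 1.0198087e+13 m. Combine: 0.2639 m^2 * 1.0198087e+13 m = 2.6912751e+12 m^3. 1 gallon = 0.0037854118 m^3, so 2.6912751e+12 m^3 = 2.6912751e+12 / 0.0037854118 = 7.1095967e+14 gallon ≈ 7.11e+14 gallon (4 s.f.). Final answer: 7.11e+14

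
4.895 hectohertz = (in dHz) 1 hectohertz = 100 Hz, so 4.895 hectohertz = 4.895 * 100 = 489.5 Hz. 1 dHz = 0.1 Hz, so 489.5 Hz = 489.5 / 0.1 = 4895 dHz. Final answer: 4895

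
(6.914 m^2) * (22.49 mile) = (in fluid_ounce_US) 8.462e+09. Check: 6.914 m^2 is already in m^2. 1 mile = 1609.344 m, so 22.49 mile = 22.49 * 1609.344 = 36194.147 m. Combine: 6.914 m^2 * 36194.147 m = 250246.33 m^3. 1 fluid_ounce_US = 2.957353e-05 m^3, so 250246.33 m^3 = 250246.33 / 2.957353e-05 = 8.4618351e+09 fluid_ounce_US ≈ 8.462e+09 fluid_ounce_US (4 s.f.).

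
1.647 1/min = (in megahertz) 1 1/min = 0.016666667 Hz, so 1.647 1/min = 1.647 * 0.016666667 = 0.02745 Hz. 1 megahertz = 1000000 Hz, so 0.02745 Hz = 0.02745 / 1000000 = 2.745e-08 megahertz. Final answer: 2.745e-08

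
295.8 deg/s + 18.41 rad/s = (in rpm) 1 deg/s = 0.017453293 rad/s, so 295.8 deg/s = 295.8 * 0.017453293 = 5.1626839 rad/s. 18.41 rad/s is already in rad/s. Sum: 5.1626839 + 18.41 = 23.572684 rad/s. 1 rpm = 0.10471976 rad/s, so 23.572684 rad/s = 23.572684 / 0.10471976 = 225.10255 rpm ≈ 225.1 rpm (4 s.f.). Final answer: 225.1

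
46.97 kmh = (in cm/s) 1 kmh = 0.27777778 m/s, so 46.97 kmh = 46.97 * 0.27777778 = 13.047222 m/s. 1 cm/s = 0.01 m/s, so 13.047222 m/s = 13.047222 / 0.01 = 1304.7222 cm/s ≈ 1305 cm/s (4 s.f.). Final answer: 1305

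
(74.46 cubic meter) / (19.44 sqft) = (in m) 74.46 cubic meter = 74.46 m^3. 1 sqft = 0.09290304 m^2, so 19.44 sqft = 19.44 * 0.09290304 = 1.8060351 m^2. Combine: 74.46 m^3 / 1.8060351 m^2 = 41.228435 m. Result: 41.228435 m ≈ 41.23 m (4 s.f.). Final answer: 41.23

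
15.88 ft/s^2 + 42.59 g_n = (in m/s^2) 1 ft/s^2 = 0.3048 m/s^2, so 15.88 ft/s^2 = 15.88 * 0.3048 = 4.840224 m/s^2. 1 g_n = 9.80665 m/s^2, so 42.59 g_n = 42.59 * 9.80665 = 417.66522 m/s^2. Sum: 4.840224 + 417.66522 = 422.50545 m/s^2. Result: 422.50545 m/s^2 ≈ 422.5 m/s^2 (4 s.f.). Final answer: 422.5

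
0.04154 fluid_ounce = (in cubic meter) 1.228e-06. Check: 1 fluid_ounce = 2.957353e-05 m^3, so 0.04154 fluid_ounce = 0.04154 * 2.957353e-05 = 1.2284844e-06 m^3. 1.2284844e-06 m^3 = 1.2284844e-06 cubic meter ≈ 1.228e-06 cubic meter (4 s.f.).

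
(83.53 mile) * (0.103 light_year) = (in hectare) 1.31e+16. Check: 1 mile = 1609.344 m, so 83.53 mile = 83.53 * 1609.344 = 134428.5 m. 1 light_year = 9.4607305e+15 m, so 0.103 light_year = 0.103 * 9.4607305e+15 = 9.7445524e+14 m. Combine: 134428.5 m * 9.7445524e+14 m = 1.3099456e+20 m^2. 1 hectare = 10000 m^2, so 1.3099456e+20 m^2 = 1.3099456e+20 / 10000 = 1.3099456e+16 hectare ≈ 1.31e+16 hectare (4 s.f.).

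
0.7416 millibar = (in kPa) 1 millibar = 100 Pa, so 0.7416 millibar = 0.7416 * 100 = 74.16 Pa. 1 kPa = 1000 Pa, so 74.16 Pa = 74.16 / 1000 = 0.07416 kPa. Final answer: 0.07416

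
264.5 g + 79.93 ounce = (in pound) 5.579. Check: 1 g = 0.001 kg, so 264.5 g = 264.5 * 0.001 = 0.2645 kg. 1 ounce = 0.028349523 kg, so 79.93 ounce = 79.93 * 0.028349523 = 2.2659774 kg. Sum: 0.2645 + 2.2659774 = 2.5304774 kg. 1 pound = 0.45359237 kg, so 2.5304774 kg = 2.5304774 / 0.45359237 = 5.5787477 pound ≈ 5.579 pound (4 s.f.).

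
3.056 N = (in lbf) 0.687. Check: 1 lbf = 4.4482216 N, so 3.056 N = 3.056 / 4.4482216 = 0.68701613 lbf ≈ 0.687 lbf (4 s.f.).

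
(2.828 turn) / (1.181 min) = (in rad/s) 1 turn = 6.2831853 rad, so 2.828 turn = 2.828 * 6.2831853 = 17.768848 rad. 1 min = 60 s, so 1.181 min = 1.181 * 60 = 70.86 s. Combine: 17.768848 rad / 70.86 s = 0.25075992 rad/s. Result: 0.25075992 rad/s ≈ 0.2508 rad/s (4 s.f.). Final answer: 0.2508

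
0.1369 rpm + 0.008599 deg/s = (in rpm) 0.1383. Check: 1 rpm = 0.10471976 rad/s, so 0.1369 rpm = 0.1369 * 0.10471976 = 0.014336134 rad/s. 1 deg/s = 0.017453293 rad/s, so 0.008599 deg/s = 0.008599 * 0.017453293 = 0.00015008086 rad/s. Sum: 0.014336134 + 0.00015008086 = 0.014486215 rad/s. 1 rpm = 0.10471976 rad/s, so 0.014486215 rad/s = 0.014486215 / 0.10471976 = 0.13833317 rpm ≈ 0.1383 rpm (4 s.f.).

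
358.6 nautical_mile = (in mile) 1 nautical_mile = 1852 m, so 358.6 nautical_mile = 358.6 * 1852 = 664127.2 m. 1 mile = 1609.344 m, so 664127.2 m = 664127.2 / 1609.344 = 412.66951 mile ≈ 412.7 mile (4 s.f.). Final answer: 412.7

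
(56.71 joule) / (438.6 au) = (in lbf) 1.943e-13. Check: 56.71 joule = 56.71 J. 1 au = 1.4959787e+11 m, so 438.6 au = 438.6 * 1.4959787e+11 = 6.5613626e+13 m. Combine: 56.71 J / 6.5613626e+13 m = 8.6430218e-13 N. 1 lbf = 4.4482216 N, so 8.6430218e-13 N = 8.6430218e-13 / 4.4482216 = 1.9430286e-13 lbf ≈ 1.943e-13 lbf (4 s.f.).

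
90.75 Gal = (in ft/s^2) 2.977. Check: 1 Gal = 0.01 m/s^2, so 90.75 Gal = 90.75 * 0.01 = 0.9075 m/s^2. 1 ft/s^2 = 0.3048 m/s^2, so 0.9075 m/s^2 = 0.9075 / 0.3048 = 2.9773622 ft/s^2 ≈ 2.977 ft/s^2 (4 s.f.).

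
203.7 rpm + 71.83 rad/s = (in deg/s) 5338. Check: 1 rpm = 0.10471976 rad/s, so 203.7 rpm = 203.7 * 0.10471976 = 21.331414 rad/s. 71.83 rad/s is already in rad/s. Sum: 21.331414 + 71.83 = 93.161414 rad/s. 1 deg/s = 0.017453293 rad/s, so 93.161414 rad/s = 93.161414 / 0.017453293 = 5337.7558 deg/s ≈ 5338 deg/s (4 s.f.).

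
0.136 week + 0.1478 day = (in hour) 26.4. Check: 1 week = 604800 s, so 0.136 week = 0.136 * 604800 = 82252.8 s. 1 day = 86400 s, so 0.1478 day = 0.1478 * 86400 = 12769.92 s. Sum: 82252.8 + 12769.92 = 95022.72 s. 1 hour = 3600 s, so 95022.72 s = 95022.72 / 3600 = 26.3952 hour ≈ 26.4 hour (4 s.f.).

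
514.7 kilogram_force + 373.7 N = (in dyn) 5.421e+08. Check: 1 kilogram_force = 9.80665 N, so 514.7 kilogram_force = 514.7 * 9.80665 = 5047.4828 N. 373.7 N is already in N. Sum: 5047.4828 + 373.7 = 5421.1828 N. 1 dyn = 1e-05 N, so 5421.1828 N = 5421.1828 / 1e-05 = 5.4211828e+08 dyn ≈ 5.421e+08 dyn (4 s.f.).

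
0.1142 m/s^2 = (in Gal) 11.42. Check: 1 Gal = 0.01 m/s^2, so 0.1142 m/s^2 = 0.1142 / 0.01 = 11.42 Gal.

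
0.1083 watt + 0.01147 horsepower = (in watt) 0.1083 watt = 0.1083 W. 1 horsepower = 745.69987 W, so 0.01147 horsepower = 0.01147 * 745.69987 = 8.5531775 W. Sum: 0.1083 + 8.5531775 = 8.6614775 W. 8.6614775 W = 8.6614775 watt ≈ 8.661 watt (4 s.f.). Final answer: 8.661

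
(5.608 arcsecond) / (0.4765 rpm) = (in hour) 1 arcsecond = 4.8481368e-06 rad, so 5.608 arcsecond = 5.608 * 4.8481368e-06 = 2.7188351e-05 rad. 1 rpm = 0.10471976 rad/s, so 0.4765 rpm = 0.4765 * 0.10471976 = 0.049898963 rad/s. Combine: 2.7188351e-05 rad / 0.049898963 rad/s = 0.00054486806 s. 1 hour = 3600 s, so 0.00054486806 s = 0.00054486806 / 3600 = 1.5135224e-07 hour ≈ 1.514e-07 hour (4 s.f.). Final answer: 1.514e-07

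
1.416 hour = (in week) 0.008429. Check: 1 hour = 3600 s, so 1.416 hour = 1.416 * 3600 = 5097.6 s. 1 week = 604800 s, so 5097.6 s = 5097.6 / 604800 = 0.0084285714 week ≈ 0.008429 week (4 s.f.).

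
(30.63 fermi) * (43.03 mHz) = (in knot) 1 fermi = 1e-15 m, so 30.63 fermi = 30.63 * 1e-15 = 3.063e-14 m. 1 mHz = 0.001 Hz, so 43.03 mHz = 43.03 * 0.001 = 0.04303 Hz. Combine: 3.063e-14 m * 0.04303 Hz = 1.3180089e-15 m/s. 1 knot = 0.51444444 m/s, so 1.3180089e-15 m/s = 1.3180089e-15 / 0.51444444 = 2.5620043e-15 knot ≈ 2.562e-15 knot (4 s.f.). Final answer: 2.562e-15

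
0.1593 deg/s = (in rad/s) 0.00278. Check: 1 deg/s = 0.017453293 rad/s, so 0.1593 deg/s = 0.1593 * 0.017453293 = 0.0027803095 rad/s. Result: 0.0027803095 rad/s ≈ 0.00278 rad/s (4 s.f.).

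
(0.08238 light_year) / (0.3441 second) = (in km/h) 8.154e+15. Check: 1 light_year = 9.4607305e+15 m, so 0.08238 light_year = 0.08238 * 9.4607305e+15 = 7.7937498e+14 m. 0.3441 second = 0.3441 s. Combine: 7.7937498e+14 m / 0.3441 s = 2.2649665e+15 m/s. 1 km/h = 0.27777778 m/s, so 2.2649665e+15 m/s = 2.2649665e+15 / 0.27777778 = 8.1538794e+15 km/h ≈ 8.154e+15 km/h (4 s.f.).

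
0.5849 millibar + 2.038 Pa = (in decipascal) 1 millibar = 100 Pa, so 0.5849 millibar = 0.5849 * 100 = 58.49 Pa. 2.038 Pa is already in Pa. Sum: 58.49 + 2.038 = 60.528 Pa. 1 decipascal = 0.1 Pa, so 60.528 Pa = 60.528 / 0.1 = 605.28 decipascal ≈ 605.3 decipascal (4 s.f.). Final answer: 605.3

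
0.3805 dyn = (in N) 1 dyn = 1e-05 N, so 0.3805 dyn = 0.3805 * 1e-05 = 3.805e-06 N. Result: 3.805e-06 N. Final answer: 3.805e-06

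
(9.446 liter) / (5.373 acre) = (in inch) 1 liter = 0.001 m^3, so 9.446 liter = 9.446 * 0.001 = 0.009446 m^3. 1 acre = 4046.8564 m^2, so 5.373 acre = 5.373 * 4046.8564 = 21743.76 m^2. Combine: 0.009446 m^3 / 21743.76 m^2 = 4.3442349e-07 m. 1 inch = 0.0254 m, so 4.3442349e-07 m = 4.3442349e-07 / 0.0254 = 1.7103287e-05 inch ≈ 1.71e-05 inch (4 s.f.). Final answer: 1.71e-05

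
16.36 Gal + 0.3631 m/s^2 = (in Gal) 1 Gal = 0.01 m/s^2, so 16.36 Gal = 16.36 * 0.01 = 0.1636 m/s^2. 0.3631 m/s^2 is already in m/s^2. Sum: 0.1636 + 0.3631 = 0.5267 m/s^2. 1 Gal = 0.01 m/s^2, so 0.5267 m/s^2 = 0.5267 / 0.01 = 52.67 Gal. Final answer: 52.67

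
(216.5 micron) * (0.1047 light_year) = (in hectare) 2.145e+07. Check: 1 micron = 1e-06 m, so 216.5 micron = 216.5 * 1e-06 = 0.0002165 m. 1 light_year = 9.4607305e+15 m, so 0.1047 light_year = 0.1047 * 9.4607305e+15 = 9.9053848e+14 m. Combine: 0.0002165 m * 9.9053848e+14 m = 2.1445158e+11 m^2. 1 hectare = 10000 m^2, so 2.1445158e+11 m^2 = 2.1445158e+11 / 10000 = 21445158 hectare ≈ 2.145e+07 hectare (4 s.f.).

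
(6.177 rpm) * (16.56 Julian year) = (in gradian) 1 rpm = 0.10471976 rad/s, so 6.177 rpm = 6.177 * 0.10471976 = 0.64685393 rad/s. 1 Julian year = 31557600 s, so 16.56 Julian year = 16.56 * 31557600 = 5.2259386e+08 s. Combine: 0.64685393 rad/s * 5.2259386e+08 s = 3.3804189e+08 rad. 1 gradian = 0.015707963 rad, so 3.3804189e+08 rad = 3.3804189e+08 / 0.015707963 = 2.1520415e+10 gradian ≈ 2.152e+10 gradian (4 s.f.). Final answer: 2.152e+10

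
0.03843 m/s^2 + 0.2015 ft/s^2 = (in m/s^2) 0.03843 m/s^2 is already in m/s^2. 1 ft/s^2 = 0.3048 m/s^2, so 0.2015 ft/s^2 = 0.2015 * 0.3048 = 0.0614172 m/s^2. Sum: 0.03843 + 0.0614172 = 0.0998472 m/s^2. Result: 0.0998472 m/s^2 ≈ 0.09985 m/s^2 (4 s.f.). Final answer: 0.09985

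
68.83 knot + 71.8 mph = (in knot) 131.2. Check: 1 knot = 0.51444444 m/s, so 68.83 knot = 68.83 * 0.51444444 = 35.409211 m/s. 1 mph = 0.44704 m/s, so 71.8 mph = 71.8 * 0.44704 = 32.097472 m/s. Sum: 35.409211 + 32.097472 = 67.506683 m/s. 1 knot = 0.51444444 m/s, so 67.506683 m/s = 67.506683 / 0.51444444 = 131.22249 knot ≈ 131.2 knot (4 s.f.).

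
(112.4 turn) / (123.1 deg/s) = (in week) 1 turn = 6.2831853 rad, so 112.4 turn = 112.4 * 6.2831853 = 706.23003 rad. 1 deg/s = 0.017453293 rad/s, so 123.1 deg/s = 123.1 * 0.017453293 = 2.1485003 rad/s. Combine: 706.23003 rad / 2.1485003 rad/s = 328.70837 s. 1 week = 604800 s, so 328.70837 s = 328.70837 / 604800 = 0.00054349928 week ≈ 0.0005435 week (4 s.f.). Final answer: 0.0005435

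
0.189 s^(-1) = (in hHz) 0.00189. Check: 0.189 s^(-1) = 0.189 Hz. 1 hHz = 100 Hz, so 0.189 Hz = 0.189 / 100 = 0.00189 hHz.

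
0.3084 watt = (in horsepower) 0.0004136. Check: 0.3084 watt = 0.3084 W. 1 horsepower = 745.69987 W, so 0.3084 W = 0.3084 / 745.69987 = 0.00041357121 horsepower ≈ 0.0004136 horsepower (4 s.f.).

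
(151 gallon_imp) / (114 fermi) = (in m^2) 6.022e+12. Check: 1 gallon_imp = 0.00454609 m^3, so 151 gallon_imp = 151 * 0.00454609 = 0.68645959 m^3. 1 fermi = 1e-15 m, so 114 fermi = 114 * 1e-15 = 1.14e-13 m. Combine: 0.68645959 m^3 / 1.14e-13 m = 6.0215754e+12 m^2. Result: 6.0215754e+12 m^2 ≈ 6.022e+12 m^2 (4 s.f.).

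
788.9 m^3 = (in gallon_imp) 1.735e+05. Check: 1 gallon_imp = 0.00454609 m^3, so 788.9 m^3 = 788.9 / 0.00454609 = 173533.74 gallon_imp ≈ 1.735e+05 gallon_imp (4 s.f.).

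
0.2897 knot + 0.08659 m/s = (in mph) 1 knot = 0.51444444 m/s, so 0.2897 knot = 0.2897 * 0.51444444 = 0.14903456 m/s. 0.08659 m/s is already in m/s. Sum: 0.14903456 + 0.08659 = 0.23562456 m/s. 1 mph = 0.44704 m/s, so 0.23562456 m/s = 0.23562456 / 0.44704 = 0.52707712 mph ≈ 0.5271 mph (4 s.f.). Final answer: 0.5271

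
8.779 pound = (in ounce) 140.5. Check: 1 pound = 0.45359237 kg, so 8.779 pound = 8.779 * 0.45359237 = 3.9820874 kg. 1 ounce = 0.028349523 kg, so 3.9820874 kg = 3.9820874 / 0.028349523 = 140.464 ounce ≈ 140.5 ounce (4 s.f.).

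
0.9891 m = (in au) 1 au = 1.4959787e+11 m, so 0.9891 m = 0.9891 / 1.4959787e+11 = 6.6117251e-12 au ≈ 6.612e-12 au (4 s.f.). Final answer: 6.612e-12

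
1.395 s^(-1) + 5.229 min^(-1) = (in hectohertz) 1.395 s^(-1) = 1.395 Hz. 1 min^(-1) = 0.016666667 Hz, so 5.229 min^(-1) = 5.229 * 0.016666667 = 0.08715 Hz. Sum: 1.395 + 0.08715 = 1.48215 Hz. 1 hectohertz = 100 Hz, so 1.48215 Hz = 1.48215 / 100 = 0.0148215 hectohertz ≈ 0.01482 hectohertz (4 s.f.). Final answer: 0.01482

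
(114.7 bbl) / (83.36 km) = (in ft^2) 0.002355. Check: 1 bbl = 0.15898729 m^3, so 114.7 bbl = 114.7 * 0.15898729 = 18.235843 m^3. 1 km = 1000 m, so 83.36 km = 83.36 * 1000 = 83360 m. Combine: 18.235843 m^3 / 83360 m = 0.00021876011 m^2. 1 ft^2 = 0.09290304 m^2, so 0.00021876011 m^2 = 0.00021876011 / 0.09290304 = 0.0023547142 ft^2 ≈ 0.002355 ft^2 (4 s.f.).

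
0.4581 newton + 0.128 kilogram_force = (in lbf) 0.4581 newton = 0.4581 N. 1 kilogram_force = 9.80665 N, so 0.128 kilogram_force = 0.128 * 9.80665 = 1.2552512 N. Sum: 0.4581 + 1.2552512 = 1.7133512 N. 1 lbf = 4.4482216 N, so 1.7133512 N = 1.7133512 / 4.4482216 = 0.38517667 lbf ≈ 0.3852 lbf (4 s.f.). Final answer: 0.3852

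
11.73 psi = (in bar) 1 psi = 6894.7573 Pa, so 11.73 psi = 11.73 * 6894.7573 = 80875.503 Pa. 1 bar = 100000 Pa, so 80875.503 Pa = 80875.503 / 100000 = 0.80875503 bar ≈ 0.8088 bar (4 s.f.). Final answer: 0.8088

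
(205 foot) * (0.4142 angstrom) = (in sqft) 2.786e-08. Check: 1 foot = 0.3048 m, so 205 foot = 205 * 0.3048 = 62.484 m. 1 angstrom = 1e-10 m, so 0.4142 angstrom = 0.4142 * 1e-10 = 4.142e-11 m. Combine: 62.484 m * 4.142e-11 m = 2.5880873e-09 m^2. 1 sqft = 0.09290304 m^2, so 2.5880873e-09 m^2 = 2.5880873e-09 / 0.09290304 = 2.785794e-08 sqft ≈ 2.786e-08 sqft (4 s.f.).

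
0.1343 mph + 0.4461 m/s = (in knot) 1 mph = 0.44704 m/s, so 0.1343 mph = 0.1343 * 0.44704 = 0.060037472 m/s. 0.4461 m/s is already in m/s. Sum: 0.060037472 + 0.4461 = 0.50613747 m/s. 1 knot = 0.51444444 m/s, so 0.50613747 m/s = 0.50613747 / 0.51444444 = 0.98385254 knot ≈ 0.9839 knot (4 s.f.). Final answer: 0.9839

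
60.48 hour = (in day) 2.52. Check: 1 hour = 3600 s, so 60.48 hour = 60.48 * 3600 = 217728 s. 1 day = 86400 s, so 217728 s = 217728 / 86400 = 2.52 day.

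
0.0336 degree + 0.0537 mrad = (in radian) 1 degree = 0.017453293 rad, so 0.0336 degree = 0.0336 * 0.017453293 = 0.00058643063 rad. 1 mrad = 0.001 rad, so 0.0537 mrad = 0.0537 * 0.001 = 5.37e-05 rad. Sum: 0.00058643063 + 5.37e-05 = 0.00064013063 rad. 0.00064013063 rad = 0.00064013063 radian ≈ 0.0006401 radian (4 s.f.). Final answer: 0.0006401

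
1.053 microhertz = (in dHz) 1.053e-05. Check: 1 microhertz = 1e-06 Hz, so 1.053 microhertz = 1.053 * 1e-06 = 1.053e-06 Hz. 1 dHz = 0.1 Hz, so 1.053e-06 Hz = 1.053e-06 / 0.1 = 1.053e-05 dHz.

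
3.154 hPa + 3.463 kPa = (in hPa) 1 hPa = 100 Pa, so 3.154 hPa = 3.154 * 100 = 315.4 Pa. 1 kPa = 1000 Pa, so 3.463 kPa = 3.463 * 1000 = 3463 Pa. Sum: 315.4 + 3463 = 3778.4 Pa. 1 hPa = 100 Pa, so 3778.4 Pa = 3778.4 / 100 = 37.784 hPa ≈ 37.78 hPa (4 s.f.). Final answer: 37.78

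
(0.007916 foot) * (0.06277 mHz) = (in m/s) 1.515e-07. Check: 1 foot = 0.3048 m, so 0.007916 foot = 0.007916 * 0.3048 = 0.0024127968 m. 1 mHz = 0.001 Hz, so 0.06277 mHz = 0.06277 * 0.001 = 6.277e-05 Hz. Combine: 0.0024127968 m * 6.277e-05 Hz = 1.5145126e-07 m/s. Result: 1.5145126e-07 m/s ≈ 1.515e-07 m/s (4 s.f.).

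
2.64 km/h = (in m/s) 0.7333. Check: 1 km/h = 0.27777778 m/s, so 2.64 km/h = 2.64 * 0.27777778 = 0.73333333 m/s. Result: 0.73333333 m/s ≈ 0.7333 m/s (4 s.f.).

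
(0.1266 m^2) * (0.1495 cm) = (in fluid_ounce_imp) 0.1266 m^2 is already in m^2. 1 cm = 0.01 m, so 0.1495 cm = 0.1495 * 0.01 = 0.001495 m. Combine: 0.1266 m^2 * 0.001495 m = 0.000189267 m^3. 1 fluid_ounce_imp = 2.8413063e-05 m^3, so 0.000189267 m^3 = 0.000189267 / 2.8413063e-05 = 6.6612672 fluid_ounce_imp ≈ 6.661 fluid_ounce_imp (4 s.f.). Final answer: 6.661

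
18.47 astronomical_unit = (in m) 1 astronomical_unit = 1.4959787e+11 m, so 18.47 astronomical_unit = 18.47 * 1.4959787e+11 = 2.7630727e+12 m. Result: 2.7630727e+12 m ≈ 2.763e+12 m (4 s.f.). Final answer: 2.763e+12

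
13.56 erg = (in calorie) 1 erg = 1e-07 J, so 13.56 erg = 13.56 * 1e-07 = 1.356e-06 J. 1 calorie = 4.184 J, so 1.356e-06 J = 1.356e-06 / 4.184 = 3.2409178e-07 calorie ≈ 3.241e-07 calorie (4 s.f.). Final answer: 3.241e-07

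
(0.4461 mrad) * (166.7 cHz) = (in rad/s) 0.0007436. Check: 1 mrad = 0.001 rad, so 0.4461 mrad = 0.4461 * 0.001 = 0.0004461 rad. 1 cHz = 0.01 Hz, so 166.7 cHz = 166.7 * 0.01 = 1.667 Hz. Combine: 0.0004461 rad * 1.667 Hz = 0.0007436487 rad/s. Result: 0.0007436487 rad/s ≈ 0.0007436 rad/s (4 s.f.).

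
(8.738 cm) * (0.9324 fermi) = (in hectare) 8.147e-21. Check: 1 cm = 0.01 m, so 8.738 cm = 8.738 * 0.01 = 0.08738 m. 1 fermi = 1e-15 m, so 0.9324 fermi = 0.9324 * 1e-15 = 9.324e-16 m. Combine: 0.08738 m * 9.324e-16 m = 8.1473112e-17 m^2. 1 hectare = 10000 m^2, so 8.1473112e-17 m^2 = 8.1473112e-17 / 10000 = 8.1473112e-21 hectare ≈ 8.147e-21 hectare (4 s.f.).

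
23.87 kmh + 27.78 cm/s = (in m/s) 6.908. Check: 1 kmh = 0.27777778 m/s, so 23.87 kmh = 23.87 * 0.27777778 = 6.6305556 m/s. 1 cm/s = 0.01 m/s, so 27.78 cm/s = 27.78 * 0.01 = 0.2778 m/s. Sum: 6.6305556 + 0.2778 = 6.9083556 m/s. Result: 6.9083556 m/s ≈ 6.908 m/s (4 s.f.).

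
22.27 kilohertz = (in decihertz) 2.227e+05. Check: 1 kilohertz = 1000 Hz, so 22.27 kilohertz = 22.27 * 1000 = 22270 Hz. 1 decihertz = 0.1 Hz, so 22270 Hz = 22270 / 0.1 = 222700 decihertz ≈ 2.227e+05 decihertz (4 s.f.).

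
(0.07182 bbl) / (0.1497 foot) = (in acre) 6.184e-05. Check: 1 bbl = 0.15898729 m^3, so 0.07182 bbl = 0.07182 * 0.15898729 = 0.011418468 m^3. 1 foot = 0.3048 m, so 0.1497 foot = 0.1497 * 0.3048 = 0.04562856 m. Combine: 0.011418468 m^3 / 0.04562856 m = 0.25024826 m^2. 1 acre = 4046.8564 m^2, so 0.25024826 m^2 = 0.25024826 / 4046.8564 = 6.1837691e-05 acre ≈ 6.184e-05 acre (4 s.f.).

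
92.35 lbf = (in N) 410.8. Check: 1 lbf = 4.4482216 N, so 92.35 lbf = 92.35 * 4.4482216 = 410.79327 N. Result: 410.79327 N ≈ 410.8 N (4 s.f.).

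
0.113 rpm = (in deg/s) 1 rpm = 0.10471976 rad/s, so 0.113 rpm = 0.113 * 0.10471976 = 0.011833332 rad/s. 1 deg/s = 0.017453293 rad/s, so 0.011833332 rad/s = 0.011833332 / 0.017453293 = 0.678 deg/s. Final answer: 0.678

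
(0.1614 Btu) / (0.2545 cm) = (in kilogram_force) 1 Btu = 1055.0559 J, so 0.1614 Btu = 0.1614 * 1055.0559 = 170.28601 J. 1 cm = 0.01 m, so 0.2545 cm = 0.2545 * 0.01 = 0.002545 m. Combine: 170.28601 J / 0.002545 m = 66910.025 N. 1 kilogram_force = 9.80665 N, so 66910.025 N = 66910.025 / 9.80665 = 6822.9238 kilogram_force ≈ 6823 kilogram_force (4 s.f.). Final answer: 6823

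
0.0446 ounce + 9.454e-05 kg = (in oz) 0.04793. Check: 1 ounce = 0.028349523 kg, so 0.0446 ounce = 0.0446 * 0.028349523 = 0.0012643887 kg. 9.454e-05 kg is already in kg. Sum: 0.0012643887 + 9.454e-05 = 0.0013589287 kg. 1 oz = 0.028349523 kg, so 0.0013589287 kg = 0.0013589287 / 0.028349523 = 0.0479348 oz ≈ 0.04793 oz (4 s.f.).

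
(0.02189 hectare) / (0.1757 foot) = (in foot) 1.341e+04. Check: 1 hectare = 10000 m^2, so 0.02189 hectare = 0.02189 * 10000 = 218.9 m^2. 1 foot = 0.3048 m, so 0.1757 foot = 0.1757 * 0.3048 = 0.05355336 m. Combine: 218.9 m^2 / 0.05355336 m = 4087.512 m. 1 foot = 0.3048 m, so 4087.512 m = 4087.512 / 0.3048 = 13410.472 foot ≈ 1.341e+04 foot (4 s.f.).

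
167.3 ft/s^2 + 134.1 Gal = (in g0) 5.337. Check: 1 ft/s^2 = 0.3048 m/s^2, so 167.3 ft/s^2 = 167.3 * 0.3048 = 50.99304 m/s^2. 1 Gal = 0.01 m/s^2, so 134.1 Gal = 134.1 * 0.01 = 1.341 m/s^2. Sum: 50.99304 + 1.341 = 52.33404 m/s^2. 1 g0 = 9.80665 m/s^2, so 52.33404 m/s^2 = 52.33404 / 9.80665 = 5.3365869 g0 ≈ 5.337 g0 (4 s.f.).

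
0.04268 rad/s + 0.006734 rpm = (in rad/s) 0.04339. Check: 0.04268 rad/s is already in rad/s. 1 rpm = 0.10471976 rad/s, so 0.006734 rpm = 0.006734 * 0.10471976 = 0.00070518283 rad/s. Sum: 0.04268 + 0.00070518283 = 0.043385183 rad/s. Result: 0.043385183 rad/s ≈ 0.04339 rad/s (4 s.f.).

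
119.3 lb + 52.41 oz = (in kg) 1 lb = 0.45359237 kg, so 119.3 lb = 119.3 * 0.45359237 = 54.11357 kg. 1 oz = 0.028349523 kg, so 52.41 oz = 52.41 * 0.028349523 = 1.4857985 kg. Sum: 54.11357 + 1.4857985 = 55.599368 kg. Result: 55.599368 kg ≈ 55.6 kg (4 s.f.). Final answer: 55.6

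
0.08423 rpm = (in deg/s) 0.5054. Check: 1 rpm = 0.10471976 rad/s, so 0.08423 rpm = 0.08423 * 0.10471976 = 0.008820545 rad/s. 1 deg/s = 0.017453293 rad/s, so 0.008820545 rad/s = 0.008820545 / 0.017453293 = 0.50538 deg/s ≈ 0.5054 deg/s (4 s.f.).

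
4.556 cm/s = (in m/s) 1 cm/s = 0.01 m/s, so 4.556 cm/s = 4.556 * 0.01 = 0.04556 m/s. Result: 0.04556 m/s. Final answer: 0.04556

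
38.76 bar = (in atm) 1 bar = 100000 Pa, so 38.76 bar = 38.76 * 100000 = 3876000 Pa. 1 atm = 101325 Pa, so 3876000 Pa = 3876000 / 101325 = 38.253146 atm ≈ 38.25 atm (4 s.f.). Final answer: 38.25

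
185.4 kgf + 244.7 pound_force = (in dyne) 2.907e+08. Check: 1 kgf = 9.80665 N, so 185.4 kgf = 185.4 * 9.80665 = 1818.1529 N. 1 pound_force = 4.4482216 N, so 244.7 pound_force = 244.7 * 4.4482216 = 1088.4798 N. Sum: 1818.1529 + 1088.4798 = 2906.6327 N. 1 dyne = 1e-05 N, so 2906.6327 N = 2906.6327 / 1e-05 = 2.9066327e+08 dyne ≈ 2.907e+08 dyne (4 s.f.).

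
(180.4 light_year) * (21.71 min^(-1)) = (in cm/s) 6.175e+19. Check: 1 light_year = 9.4607305e+15 m, so 180.4 light_year = 180.4 * 9.4607305e+15 = 1.7067158e+18 m. 1 min^(-1) = 0.016666667 Hz, so 21.71 min^(-1) = 21.71 * 0.016666667 = 0.36183333 Hz. Combine: 1.7067158e+18 m * 0.36183333 Hz = 6.1754666e+17 m/s. 1 cm/s = 0.01 m/s, so 6.1754666e+17 m/s = 6.1754666e+17 / 0.01 = 6.1754666e+19 cm/s ≈ 6.175e+19 cm/s (4 s.f.).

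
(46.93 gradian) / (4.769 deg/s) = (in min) 0.1476. Check: 1 gradian = 0.015707963 rad, so 46.93 gradian = 46.93 * 0.015707963 = 0.73717472 rad. 1 deg/s = 0.017453293 rad/s, so 4.769 deg/s = 4.769 * 0.017453293 = 0.083234752 rad/s. Combine: 0.73717472 rad / 0.083234752 rad/s = 8.8565737 s. 1 min = 60 s, so 8.8565737 s = 8.8565737 / 60 = 0.14760956 min ≈ 0.1476 min (4 s.f.).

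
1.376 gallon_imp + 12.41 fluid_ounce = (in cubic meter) 0.006622. Check: 1 gallon_imp = 0.00454609 m^3, so 1.376 gallon_imp = 1.376 * 0.00454609 = 0.0062554198 m^3. 1 fluid_ounce = 2.957353e-05 m^3, so 12.41 fluid_ounce = 12.41 * 2.957353e-05 = 0.0003670075 m^3. Sum: 0.0062554198 + 0.0003670075 = 0.0066224273 m^3. 0.0066224273 m^3 = 0.0066224273 cubic meter ≈ 0.006622 cubic meter (4 s.f.).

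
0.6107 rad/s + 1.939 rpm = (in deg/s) 46.62. Check: 0.6107 rad/s is already in rad/s. 1 rpm = 0.10471976 rad/s, so 1.939 rpm = 1.939 * 0.10471976 = 0.20305161 rad/s. Sum: 0.6107 + 0.20305161 = 0.81375161 rad/s. 1 deg/s = 0.017453293 rad/s, so 0.81375161 rad/s = 0.81375161 / 0.017453293 = 46.624533 deg/s ≈ 46.62 deg/s (4 s.f.).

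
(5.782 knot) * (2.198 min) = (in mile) 0.2438. Check: 1 knot = 0.51444444 m/s, so 5.782 knot = 5.782 * 0.51444444 = 2.9745178 m/s. 1 min = 60 s, so 2.198 min = 2.198 * 60 = 131.88 s. Combine: 2.9745178 m/s * 131.88 s = 392.2794 m. 1 mile = 1609.344 m, so 392.2794 m = 392.2794 / 1609.344 = 0.24375112 mile ≈ 0.2438 mile (4 s.f.).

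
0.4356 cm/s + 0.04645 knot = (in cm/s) 1 cm/s = 0.01 m/s, so 0.4356 cm/s = 0.4356 * 0.01 = 0.004356 m/s. 1 knot = 0.51444444 m/s, so 0.04645 knot = 0.04645 * 0.51444444 = 0.023895944 m/s. Sum: 0.004356 + 0.023895944 = 0.028251944 m/s. 1 cm/s = 0.01 m/s, so 0.028251944 m/s = 0.028251944 / 0.01 = 2.8251944 cm/s ≈ 2.825 cm/s (4 s.f.). Final answer: 2.825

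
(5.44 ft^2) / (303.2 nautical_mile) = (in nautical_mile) 1 ft^2 = 0.09290304 m^2, so 5.44 ft^2 = 5.44 * 0.09290304 = 0.50539254 m^2. 1 nautical_mile = 1852 m, so 303.2 nautical_mile = 303.2 * 1852 = 561526.4 m. Combine: 0.50539254 m^2 / 561526.4 m = 9.0003344e-07 m. 1 nautical_mile = 1852 m, so 9.0003344e-07 m = 9.0003344e-07 / 1852 = 4.8597918e-10 nautical_mile ≈ 4.86e-10 nautical_mile (4 s.f.). Final answer: 4.86e-10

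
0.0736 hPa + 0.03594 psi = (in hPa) 2.552. Check: 1 hPa = 100 Pa, so 0.0736 hPa = 0.0736 * 100 = 7.36 Pa. 1 psi = 6894.7573 Pa, so 0.03594 psi = 0.03594 * 6894.7573 = 247.79758 Pa. Sum: 7.36 + 247.79758 = 255.15758 Pa. 1 hPa = 100 Pa, so 255.15758 Pa = 255.15758 / 100 = 2.5515758 hPa ≈ 2.552 hPa (4 s.f.).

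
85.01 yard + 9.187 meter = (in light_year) 1 yard = 0.9144 m, so 85.01 yard = 85.01 * 0.9144 = 77.733144 m. 9.187 meter = 9.187 m. Sum: 77.733144 + 9.187 = 86.920144 m. 1 light_year = 9.4607305e+15 m, so 86.920144 m = 86.920144 / 9.4607305e+15 = 9.1874665e-15 light_year ≈ 9.187e-15 light_year (4 s.f.). Final answer: 9.187e-15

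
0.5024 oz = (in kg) 0.01424. Check: 1 oz = 0.028349523 kg, so 0.5024 oz = 0.5024 * 0.028349523 = 0.0142428 kg. Result: 0.0142428 kg ≈ 0.01424 kg (4 s.f.).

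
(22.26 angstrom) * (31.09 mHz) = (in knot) 1.345e-10. Check: 1 angstrom = 1e-10 m, so 22.26 angstrom = 22.26 * 1e-10 = 2.226e-09 m. 1 mHz = 0.001 Hz, so 31.09 mHz = 31.09 * 0.001 = 0.03109 Hz. Combine: 2.226e-09 m * 0.03109 Hz = 6.920634e-11 m/s. 1 knot = 0.51444444 m/s, so 6.920634e-11 m/s = 6.920634e-11 / 0.51444444 = 1.3452636e-10 knot ≈ 1.345e-10 knot (4 s.f.).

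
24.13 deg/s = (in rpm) 1 deg/s = 0.017453293 rad/s, so 24.13 deg/s = 24.13 * 0.017453293 = 0.42114795 rad/s. 1 rpm = 0.10471976 rad/s, so 0.42114795 rad/s = 0.42114795 / 0.10471976 = 4.0216667 rpm ≈ 4.022 rpm (4 s.f.). Final answer: 4.022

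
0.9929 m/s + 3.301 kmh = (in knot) 3.712. Check: 0.9929 m/s is already in m/s. 1 kmh = 0.27777778 m/s, so 3.301 kmh = 3.301 * 0.27777778 = 0.91694444 m/s. Sum: 0.9929 + 0.91694444 = 1.9098444 m/s. 1 knot = 0.51444444 m/s, so 1.9098444 m/s = 1.9098444 / 0.51444444 = 3.7124406 knot ≈ 3.712 knot (4 s.f.).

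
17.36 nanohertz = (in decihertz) 1 nanohertz = 1e-09 Hz, so 17.36 nanohertz = 17.36 * 1e-09 = 1.736e-08 Hz. 1 decihertz = 0.1 Hz, so 1.736e-08 Hz = 1.736e-08 / 0.1 = 1.736e-07 decihertz. Final answer: 1.736e-07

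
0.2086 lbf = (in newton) 1 lbf = 4.4482216 N, so 0.2086 lbf = 0.2086 * 4.4482216 = 0.92789903 N. 0.92789903 N = 0.92789903 newton ≈ 0.9279 newton (4 s.f.). Final answer: 0.9279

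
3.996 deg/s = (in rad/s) 0.06974. Check: 1 deg/s = 0.017453293 rad/s, so 3.996 deg/s = 3.996 * 0.017453293 = 0.069743357 rad/s. Result: 0.069743357 rad/s ≈ 0.06974 rad/s (4 s.f.).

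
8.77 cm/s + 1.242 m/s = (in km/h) 1 cm/s = 0.01 m/s, so 8.77 cm/s = 8.77 * 0.01 = 0.0877 m/s. 1.242 m/s is already in m/s. Sum: 0.0877 + 1.242 = 1.3297 m/s. 1 km/h = 0.27777778 m/s, so 1.3297 m/s = 1.3297 / 0.27777778 = 4.78692 km/h ≈ 4.787 km/h (4 s.f.). Final answer: 4.787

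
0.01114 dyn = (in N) 1.114e-07. Check: 1 dyn = 1e-05 N, so 0.01114 dyn = 0.01114 * 1e-05 = 1.114e-07 N. Result: 1.114e-07 N.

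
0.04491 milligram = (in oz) 1.584e-06. Check: 1 milligram = 1e-06 kg, so 0.04491 milligram = 0.04491 * 1e-06 = 4.491e-08 kg. 1 oz = 0.028349523 kg, so 4.491e-08 kg = 4.491e-08 / 0.028349523 = 1.5841536e-06 oz ≈ 1.584e-06 oz (4 s.f.).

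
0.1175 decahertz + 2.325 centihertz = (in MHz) 1 decahertz = 10 Hz, so 0.1175 decahertz = 0.1175 * 10 = 1.175 Hz. 1 centihertz = 0.01 Hz, so 2.325 centihertz = 2.325 * 0.01 = 0.02325 Hz. Sum: 1.175 + 0.02325 = 1.19825 Hz. 1 MHz = 1000000 Hz, so 1.19825 Hz = 1.19825 / 1000000 = 1.19825e-06 MHz ≈ 1.198e-06 MHz (4 s.f.). Final answer: 1.198e-06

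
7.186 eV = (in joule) 1 eV = 1.6021766e-19 J, so 7.186 eV = 7.186 * 1.6021766e-19 = 1.1513241e-18 J. 1.1513241e-18 J = 1.1513241e-18 joule ≈ 1.151e-18 joule (4 s.f.). Final answer: 1.151e-18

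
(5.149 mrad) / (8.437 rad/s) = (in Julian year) 1.934e-11. Check: 1 mrad = 0.001 rad, so 5.149 mrad = 5.149 * 0.001 = 0.005149 rad. 8.437 rad/s is already in rad/s. Combine: 0.005149 rad / 8.437 rad/s = 0.00061028802 s. 1 Julian year = 31557600 s, so 0.00061028802 s = 0.00061028802 / 31557600 = 1.933886e-11 Julian year ≈ 1.934e-11 Julian year (4 s.f.).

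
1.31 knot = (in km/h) 2.426. Check: 1 knot = 0.51444444 m/s, so 1.31 knot = 1.31 * 0.51444444 = 0.67392222 m/s. 1 km/h = 0.27777778 m/s, so 0.67392222 m/s = 0.67392222 / 0.27777778 = 2.42612 km/h ≈ 2.426 km/h (4 s.f.).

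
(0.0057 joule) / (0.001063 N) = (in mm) 5362. Check: 0.0057 joule = 0.0057 J. 0.001063 N is already in N. Combine: 0.0057 J / 0.001063 N = 5.3621825 m. 1 mm = 0.001 m, so 5.3621825 m = 5.3621825 / 0.001 = 5362.1825 mm ≈ 5362 mm (4 s.f.).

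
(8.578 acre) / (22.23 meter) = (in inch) 1 acre = 4046.8564 m^2, so 8.578 acre = 8.578 * 4046.8564 = 34713.934 m^2. 22.23 meter = 22.23 m. Combine: 34713.934 m^2 / 22.23 m = 1561.5805 m. 1 inch = 0.0254 m, so 1561.5805 m = 1561.5805 / 0.0254 = 61479.547 inch ≈ 6.148e+04 inch (4 s.f.). Final answer: 6.148e+04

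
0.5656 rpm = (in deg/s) 1 rpm = 0.10471976 rad/s, so 0.5656 rpm = 0.5656 * 0.10471976 = 0.059229493 rad/s. 1 deg/s = 0.017453293 rad/s, so 0.059229493 rad/s = 0.059229493 / 0.017453293 = 3.3936 deg/s ≈ 3.394 deg/s (4 s.f.). Final answer: 3.394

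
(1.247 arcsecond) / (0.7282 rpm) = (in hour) 2.202e-08. Check: 1 arcsecond = 4.8481368e-06 rad, so 1.247 arcsecond = 1.247 * 4.8481368e-06 = 6.0456266e-06 rad. 1 rpm = 0.10471976 rad/s, so 0.7282 rpm = 0.7282 * 0.10471976 = 0.076256926 rad/s. Combine: 6.0456266e-06 rad / 0.076256926 rad/s = 7.9279705e-05 s. 1 hour = 3600 s, so 7.9279705e-05 s = 7.9279705e-05 / 3600 = 2.202214e-08 hour ≈ 2.202e-08 hour (4 s.f.).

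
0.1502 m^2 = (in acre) 1 acre = 4046.8564 m^2, so 0.1502 m^2 = 0.1502 / 4046.8564 = 3.7115228e-05 acre ≈ 3.712e-05 acre (4 s.f.). Final answer: 3.712e-05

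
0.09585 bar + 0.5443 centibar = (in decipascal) 1.013e+05. Check: 1 bar = 100000 Pa, so 0.09585 bar = 0.09585 * 100000 = 9585 Pa. 1 centibar = 1000 Pa, so 0.5443 centibar = 0.5443 * 1000 = 544.3 Pa. Sum: 9585 + 544.3 = 10129.3 Pa. 1 decipascal = 0.1 Pa, so 10129.3 Pa = 10129.3 / 0.1 = 101293 decipascal ≈ 1.013e+05 decipascal (4 s.f.).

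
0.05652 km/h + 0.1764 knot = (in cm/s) 1 km/h = 0.27777778 m/s, so 0.05652 km/h = 0.05652 * 0.27777778 = 0.0157 m/s. 1 knot = 0.51444444 m/s, so 0.1764 knot = 0.1764 * 0.51444444 = 0.090748 m/s. Sum: 0.0157 + 0.090748 = 0.106448 m/s. 1 cm/s = 0.01 m/s, so 0.106448 m/s = 0.106448 / 0.01 = 10.6448 cm/s ≈ 10.64 cm/s (4 s.f.). Final answer: 10.64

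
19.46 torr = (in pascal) 2594. Check: 1 torr = 133.32237 Pa, so 19.46 torr = 19.46 * 133.32237 = 2594.4533 Pa. 2594.4533 Pa = 2594.4533 pascal ≈ 2594 pascal (4 s.f.).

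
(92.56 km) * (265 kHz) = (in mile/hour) 1 km = 1000 m, so 92.56 km = 92.56 * 1000 = 92560 m. 1 kHz = 1000 Hz, so 265 kHz = 265 * 1000 = 265000 Hz. Combine: 92560 m * 265000 Hz = 2.45284e+10 m/s. 1 mile/hour = 0.44704 m/s, so 2.45284e+10 m/s = 2.45284e+10 / 0.44704 = 5.4868468e+10 mile/hour ≈ 5.487e+10 mile/hour (4 s.f.). Final answer: 5.487e+10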